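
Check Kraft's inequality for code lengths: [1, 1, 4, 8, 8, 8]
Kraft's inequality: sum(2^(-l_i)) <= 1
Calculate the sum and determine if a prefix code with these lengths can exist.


Sum = 2^(-1) + 2^(-1) + 2^(-4) + 2^(-8) + 2^(-8) + 2^(-8)
    = 0.5 + 0.5 + 0.0625 + 0.00390625 + 0.00390625 + 0.00390625
    = 275/256 = 1.07421875
Since 1.07421875 > 1, Kraft's inequality is NOT satisfied.
A prefix code with these lengths CANNOT exist.

Kraft sum = 1.07421875. Not satisfied.


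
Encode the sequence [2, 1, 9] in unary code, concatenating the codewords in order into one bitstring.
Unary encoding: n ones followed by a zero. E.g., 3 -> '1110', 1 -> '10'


Encode each number as n ones followed by a terminating 0:
  2 -> 110 (3 bits)
  1 -> 10 (2 bits)
  9 -> 1111111110 (10 bits)
Total length = 3 + 2 + 10 = 15 bits.

Unary([2, 1, 9]) = 110101111111110 (15 bits)


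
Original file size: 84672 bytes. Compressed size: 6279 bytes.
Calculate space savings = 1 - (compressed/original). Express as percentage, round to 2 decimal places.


ratio = compressed/original = 6279/84672 = 0.074157
savings = 1 - ratio = 1 - 0.074157 = 0.925843
as a percentage: 0.925843 * 100 = 92.58%

Space savings = 1 - 6279/84672 = 92.58%


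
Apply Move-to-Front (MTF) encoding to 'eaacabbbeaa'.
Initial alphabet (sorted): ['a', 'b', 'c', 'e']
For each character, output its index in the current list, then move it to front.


MTF encoding:
'e': index 3 in ['a', 'b', 'c', 'e'] -> ['e', 'a', 'b', 'c']
'a': index 1 in ['e', 'a', 'b', 'c'] -> ['a', 'e', 'b', 'c']
'a': index 0 in ['a', 'e', 'b', 'c'] -> ['a', 'e', 'b', 'c']
'c': index 3 in ['a', 'e', 'b', 'c'] -> ['c', 'a', 'e', 'b']
'a': index 1 in ['c', 'a', 'e', 'b'] -> ['a', 'c', 'e', 'b']
'b': index 3 in ['a', 'c', 'e', 'b'] -> ['b', 'a', 'c', 'e']
'b': index 0 in ['b', 'a', 'c', 'e'] -> ['b', 'a', 'c', 'e']
'b': index 0 in ['b', 'a', 'c', 'e'] -> ['b', 'a', 'c', 'e']
'e': index 3 in ['b', 'a', 'c', 'e'] -> ['e', 'b', 'a', 'c']
'a': index 2 in ['e', 'b', 'a', 'c'] -> ['a', 'e', 'b', 'c']
'a': index 0 in ['a', 'e', 'b', 'c'] -> ['a', 'e', 'b', 'c']


Output: [3, 1, 0, 3, 1, 3, 0, 0, 3, 2, 0]


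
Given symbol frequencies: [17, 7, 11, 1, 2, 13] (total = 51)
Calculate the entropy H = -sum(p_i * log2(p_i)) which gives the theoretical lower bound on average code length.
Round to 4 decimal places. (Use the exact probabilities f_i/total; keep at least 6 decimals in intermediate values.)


Per-symbol terms -p_i * log2(p_i) with p_i = f_i/51:
  p = 17/51 = 0.333333: log2(p) = -1.584963, -p*log2(p) = 0.528321
  p = 7/51 = 0.137255: log2(p) = -2.865070, -p*log2(p) = 0.393245
  p = 11/51 = 0.215686: log2(p) = -2.212994, -p*log2(p) = 0.477312
  p = 1/51 = 0.019608: log2(p) = -5.672425, -p*log2(p) = 0.111224
  p = 2/51 = 0.039216: log2(p) = -4.672425, -p*log2(p) = 0.183232
  p = 13/51 = 0.254902: log2(p) = -1.971986, -p*log2(p) = 0.502663
H = 0.528321 + 0.393245 + 0.477312 + 0.111224 + 0.183232 + 0.502663 = 2.195997

H = 2.196 bits/symbol


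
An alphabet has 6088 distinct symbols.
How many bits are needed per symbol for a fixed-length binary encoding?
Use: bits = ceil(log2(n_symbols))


log2(6088) = 12.5718
Bracket: 2^12 = 4096 < 6088 <= 2^13 = 8192
So ceil(log2(6088)) = 13

bits = ceil(log2(6088)) = ceil(12.5718) = 13 bits


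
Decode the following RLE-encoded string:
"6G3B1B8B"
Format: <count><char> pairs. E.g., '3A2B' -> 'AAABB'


Expanding each <count><char> pair:
  6G -> 'GGGGGG'
  3B -> 'BBB'
  1B -> 'B'
  8B -> 'BBBBBBBB'

Decoded = GGGGGGBBBBBBBBBBBB


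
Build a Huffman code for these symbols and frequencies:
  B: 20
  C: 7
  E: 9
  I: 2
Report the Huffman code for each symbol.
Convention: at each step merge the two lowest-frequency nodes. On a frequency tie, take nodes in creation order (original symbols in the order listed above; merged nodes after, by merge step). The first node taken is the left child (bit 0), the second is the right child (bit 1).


Huffman tree construction:
Step 1: Merge I(2) + C(7) = 9
Step 2: Merge E(9) + (I+C)(9) = 18
Step 3: Merge (E+(I+C))(18) + B(20) = 38
Read each symbol's code off the tree from the root (left child = 0, right child = 1).

Codes:
  B: 1 (length 1)
  C: 011 (length 3)
  E: 00 (length 2)
  I: 010 (length 3)
Average code length: 65/38 = 1.7105 bits/symbol


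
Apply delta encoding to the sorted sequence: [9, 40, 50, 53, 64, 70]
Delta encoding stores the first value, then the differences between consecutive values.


First value: 9
Deltas:
  40 - 9 = 31
  50 - 40 = 10
  53 - 50 = 3
  64 - 53 = 11
  70 - 64 = 6


Delta encoded: [9, 31, 10, 3, 11, 6]


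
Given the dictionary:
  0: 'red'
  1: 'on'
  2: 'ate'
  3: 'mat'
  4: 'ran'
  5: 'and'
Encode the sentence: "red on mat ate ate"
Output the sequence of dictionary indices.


Look up each word in the dictionary:
  'red' -> 0
  'on' -> 1
  'mat' -> 3
  'ate' -> 2
  'ate' -> 2

Encoded: [0, 1, 3, 2, 2]


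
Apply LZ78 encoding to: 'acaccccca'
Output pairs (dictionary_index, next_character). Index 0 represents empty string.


LZ78 encoding steps:
Dictionary: {0: ''}
Step 1: w='' (idx 0), next='a' -> output (0, 'a'), add 'a' as idx 1
Step 2: w='' (idx 0), next='c' -> output (0, 'c'), add 'c' as idx 2
Step 3: w='a' (idx 1), next='c' -> output (1, 'c'), add 'ac' as idx 3
Step 4: w='c' (idx 2), next='c' -> output (2, 'c'), add 'cc' as idx 4
Step 5: w='cc' (idx 4), next='a' -> output (4, 'a'), add 'cca' as idx 5


Encoded: [(0, 'a'), (0, 'c'), (1, 'c'), (2, 'c'), (4, 'a')]


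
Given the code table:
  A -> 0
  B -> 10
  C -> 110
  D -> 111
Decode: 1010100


Decoding:
10 -> B
10 -> B
10 -> B
0 -> A


Result: BBBA


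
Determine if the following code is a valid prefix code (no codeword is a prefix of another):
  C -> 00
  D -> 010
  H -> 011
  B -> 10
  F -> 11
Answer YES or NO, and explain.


Checking each pair (does one codeword prefix another?):
  C='00' vs D='010': no prefix
  C='00' vs H='011': no prefix
  C='00' vs B='10': no prefix
  C='00' vs F='11': no prefix
  D='010' vs C='00': no prefix
  D='010' vs H='011': no prefix
  D='010' vs B='10': no prefix
  D='010' vs F='11': no prefix
  H='011' vs C='00': no prefix
  H='011' vs D='010': no prefix
  H='011' vs B='10': no prefix
  H='011' vs F='11': no prefix
  B='10' vs C='00': no prefix
  B='10' vs D='010': no prefix
  B='10' vs H='011': no prefix
  B='10' vs F='11': no prefix
  F='11' vs C='00': no prefix
  F='11' vs D='010': no prefix
  F='11' vs H='011': no prefix
  F='11' vs B='10': no prefix
No violation found over all pairs.

YES -- this is a valid prefix code. No codeword is a prefix of any other codeword.


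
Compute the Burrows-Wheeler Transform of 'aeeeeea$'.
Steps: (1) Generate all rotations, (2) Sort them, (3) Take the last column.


Rotations (sorted):
  0: $aeeeeea -> last char: a
  1: a$aeeeee -> last char: e
  2: aeeeeea$ -> last char: $
  3: ea$aeeee -> last char: e
  4: eea$aeee -> last char: e
  5: eeea$aee -> last char: e
  6: eeeea$ae -> last char: e
  7: eeeeea$a -> last char: a


BWT = ae$eeeea


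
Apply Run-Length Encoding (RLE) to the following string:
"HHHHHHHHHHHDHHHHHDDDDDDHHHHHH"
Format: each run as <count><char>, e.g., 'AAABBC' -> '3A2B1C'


Scanning runs left to right:
  i=0: run of 'H' x 11 -> '11H'
  i=11: run of 'D' x 1 -> '1D'
  i=12: run of 'H' x 5 -> '5H'
  i=17: run of 'D' x 6 -> '6D'
  i=23: run of 'H' x 6 -> '6H'

RLE = 11H1D5H6D6H


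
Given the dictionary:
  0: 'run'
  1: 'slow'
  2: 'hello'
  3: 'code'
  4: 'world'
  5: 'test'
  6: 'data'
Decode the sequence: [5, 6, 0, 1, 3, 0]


Look up each index in the dictionary:
  5 -> 'test'
  6 -> 'data'
  0 -> 'run'
  1 -> 'slow'
  3 -> 'code'
  0 -> 'run'

Decoded: "test data run slow code run"


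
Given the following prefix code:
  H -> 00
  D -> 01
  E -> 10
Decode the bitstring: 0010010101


Decoding step by step:
Bits 00 -> H
Bits 10 -> E
Bits 01 -> D
Bits 01 -> D
Bits 01 -> D


Decoded message: HEDDD


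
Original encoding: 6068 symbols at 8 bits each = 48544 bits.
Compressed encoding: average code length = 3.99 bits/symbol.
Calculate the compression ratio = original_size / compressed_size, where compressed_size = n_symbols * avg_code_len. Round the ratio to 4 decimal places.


original_size = n_symbols * orig_bits = 6068 * 8 = 48544 bits
compressed_size = n_symbols * avg_code_len = 6068 * 3.99 = 24211.32 bits
ratio = original_size / compressed_size = 48544 / 24211.32 = 2.005

Compression ratio = 2.005


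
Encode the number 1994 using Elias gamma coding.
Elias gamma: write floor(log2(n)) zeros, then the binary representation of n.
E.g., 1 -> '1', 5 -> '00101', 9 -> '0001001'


num_bits = floor(log2(1994)) + 1 = 11
leading_zeros = num_bits - 1 = 10
binary(1994) = 11111001010

Elias gamma(1994) = '0000000000' + '11111001010' = 000000000011111001010 (21 bits)


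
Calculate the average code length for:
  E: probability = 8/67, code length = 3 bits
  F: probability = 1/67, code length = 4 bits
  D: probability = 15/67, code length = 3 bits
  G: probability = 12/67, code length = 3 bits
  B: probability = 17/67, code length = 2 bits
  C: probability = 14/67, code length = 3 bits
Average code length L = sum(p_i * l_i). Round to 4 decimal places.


Weighted contributions p_i * l_i:
  E: (8/67) * 3 = 24/67
  F: (1/67) * 4 = 4/67
  D: (15/67) * 3 = 45/67
  G: (12/67) * 3 = 36/67
  B: (17/67) * 2 = 34/67
  C: (14/67) * 3 = 42/67
Sum = (24 + 4 + 45 + 36 + 34 + 42)/67 = 185/67

L = 185/67 = 2.7612 bits/symbol


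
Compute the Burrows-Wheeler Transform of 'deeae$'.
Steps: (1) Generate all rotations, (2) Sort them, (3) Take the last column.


Rotations (sorted):
  0: $deeae -> last char: e
  1: ae$dee -> last char: e
  2: deeae$ -> last char: $
  3: e$deea -> last char: a
  4: eae$de -> last char: e
  5: eeae$d -> last char: d


BWT = ee$aed


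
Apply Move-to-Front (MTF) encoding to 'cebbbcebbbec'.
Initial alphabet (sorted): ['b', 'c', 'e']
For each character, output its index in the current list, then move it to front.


MTF encoding:
'c': index 1 in ['b', 'c', 'e'] -> ['c', 'b', 'e']
'e': index 2 in ['c', 'b', 'e'] -> ['e', 'c', 'b']
'b': index 2 in ['e', 'c', 'b'] -> ['b', 'e', 'c']
'b': index 0 in ['b', 'e', 'c'] -> ['b', 'e', 'c']
'b': index 0 in ['b', 'e', 'c'] -> ['b', 'e', 'c']
'c': index 2 in ['b', 'e', 'c'] -> ['c', 'b', 'e']
'e': index 2 in ['c', 'b', 'e'] -> ['e', 'c', 'b']
'b': index 2 in ['e', 'c', 'b'] -> ['b', 'e', 'c']
'b': index 0 in ['b', 'e', 'c'] -> ['b', 'e', 'c']
'b': index 0 in ['b', 'e', 'c'] -> ['b', 'e', 'c']
'e': index 1 in ['b', 'e', 'c'] -> ['e', 'b', 'c']
'c': index 2 in ['e', 'b', 'c'] -> ['c', 'e', 'b']


Output: [1, 2, 2, 0, 0, 2, 2, 2, 0, 0, 1, 2]


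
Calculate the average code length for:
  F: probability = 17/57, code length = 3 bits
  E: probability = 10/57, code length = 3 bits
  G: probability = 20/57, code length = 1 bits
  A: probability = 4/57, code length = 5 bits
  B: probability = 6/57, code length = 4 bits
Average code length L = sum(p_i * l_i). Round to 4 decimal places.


Weighted contributions p_i * l_i:
  F: (17/57) * 3 = 51/57
  E: (10/57) * 3 = 30/57
  G: (20/57) * 1 = 20/57
  A: (4/57) * 5 = 20/57
  B: (6/57) * 4 = 24/57
Sum = (51 + 30 + 20 + 20 + 24)/57 = 145/57

L = 145/57 = 2.5439 bits/symbol


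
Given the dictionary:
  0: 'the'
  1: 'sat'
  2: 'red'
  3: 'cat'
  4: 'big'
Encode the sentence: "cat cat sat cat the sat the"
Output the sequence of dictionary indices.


Look up each word in the dictionary:
  'cat' -> 3
  'cat' -> 3
  'sat' -> 1
  'cat' -> 3
  'the' -> 0
  'sat' -> 1
  'the' -> 0

Encoded: [3, 3, 1, 3, 0, 1, 0]


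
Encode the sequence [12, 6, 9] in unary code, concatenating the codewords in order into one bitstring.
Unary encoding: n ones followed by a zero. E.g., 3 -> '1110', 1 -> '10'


Encode each number as n ones followed by a terminating 0:
  12 -> 1111111111110 (13 bits)
  6 -> 1111110 (7 bits)
  9 -> 1111111110 (10 bits)
Total length = 13 + 7 + 10 = 30 bits.

Unary([12, 6, 9]) = 111111111111011111101111111110 (30 bits)


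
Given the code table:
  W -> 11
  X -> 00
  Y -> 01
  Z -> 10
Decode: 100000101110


Decoding:
10 -> Z
00 -> X
00 -> X
10 -> Z
11 -> W
10 -> Z


Result: ZXXZWZ


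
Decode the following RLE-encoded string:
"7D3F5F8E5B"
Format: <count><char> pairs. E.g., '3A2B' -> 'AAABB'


Expanding each <count><char> pair:
  7D -> 'DDDDDDD'
  3F -> 'FFF'
  5F -> 'FFFFF'
  8E -> 'EEEEEEEE'
  5B -> 'BBBBB'

Decoded = DDDDDDDFFFFFFFFEEEEEEEEBBBBB


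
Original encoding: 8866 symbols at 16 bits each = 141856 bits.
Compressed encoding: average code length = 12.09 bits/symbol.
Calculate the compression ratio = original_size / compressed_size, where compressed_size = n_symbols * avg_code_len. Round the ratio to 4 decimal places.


original_size = n_symbols * orig_bits = 8866 * 16 = 141856 bits
compressed_size = n_symbols * avg_code_len = 8866 * 12.09 = 107189.94 bits
ratio = original_size / compressed_size = 141856 / 107189.94 = 1.3234

Compression ratio = 1.3234


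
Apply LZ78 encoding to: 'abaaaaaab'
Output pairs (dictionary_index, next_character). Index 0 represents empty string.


LZ78 encoding steps:
Dictionary: {0: ''}
Step 1: w='' (idx 0), next='a' -> output (0, 'a'), add 'a' as idx 1
Step 2: w='' (idx 0), next='b' -> output (0, 'b'), add 'b' as idx 2
Step 3: w='a' (idx 1), next='a' -> output (1, 'a'), add 'aa' as idx 3
Step 4: w='aa' (idx 3), next='a' -> output (3, 'a'), add 'aaa' as idx 4
Step 5: w='a' (idx 1), next='b' -> output (1, 'b'), add 'ab' as idx 5


Encoded: [(0, 'a'), (0, 'b'), (1, 'a'), (3, 'a'), (1, 'b')]


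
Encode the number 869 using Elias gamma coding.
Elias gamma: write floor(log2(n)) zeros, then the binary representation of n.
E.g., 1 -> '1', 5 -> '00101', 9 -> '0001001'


num_bits = floor(log2(869)) + 1 = 10
leading_zeros = num_bits - 1 = 9
binary(869) = 1101100101

Elias gamma(869) = '000000000' + '1101100101' = 0000000001101100101 (19 bits)


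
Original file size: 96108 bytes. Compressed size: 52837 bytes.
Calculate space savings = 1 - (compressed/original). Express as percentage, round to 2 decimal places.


ratio = compressed/original = 52837/96108 = 0.549767
savings = 1 - ratio = 1 - 0.549767 = 0.450233
as a percentage: 0.450233 * 100 = 45.02%

Space savings = 1 - 52837/96108 = 45.02%


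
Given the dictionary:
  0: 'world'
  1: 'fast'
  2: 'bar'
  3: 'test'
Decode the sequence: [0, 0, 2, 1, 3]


Look up each index in the dictionary:
  0 -> 'world'
  0 -> 'world'
  2 -> 'bar'
  1 -> 'fast'
  3 -> 'test'

Decoded: "world world bar fast test"


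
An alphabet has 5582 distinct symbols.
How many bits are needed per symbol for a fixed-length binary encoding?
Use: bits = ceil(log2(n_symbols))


log2(5582) = 12.4466
Bracket: 2^12 = 4096 < 5582 <= 2^13 = 8192
So ceil(log2(5582)) = 13

bits = ceil(log2(5582)) = ceil(12.4466) = 13 bits


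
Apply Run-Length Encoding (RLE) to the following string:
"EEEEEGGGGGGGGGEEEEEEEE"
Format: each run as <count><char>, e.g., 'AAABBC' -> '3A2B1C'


Scanning runs left to right:
  i=0: run of 'E' x 5 -> '5E'
  i=5: run of 'G' x 9 -> '9G'
  i=14: run of 'E' x 8 -> '8E'

RLE = 5E9G8E


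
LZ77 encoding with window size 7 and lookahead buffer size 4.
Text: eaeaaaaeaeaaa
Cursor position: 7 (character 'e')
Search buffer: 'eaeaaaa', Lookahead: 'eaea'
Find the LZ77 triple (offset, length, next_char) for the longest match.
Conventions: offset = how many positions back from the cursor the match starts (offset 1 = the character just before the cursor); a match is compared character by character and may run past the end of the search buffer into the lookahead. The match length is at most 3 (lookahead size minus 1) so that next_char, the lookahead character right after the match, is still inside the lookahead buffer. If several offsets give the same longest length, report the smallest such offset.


Try each offset into the search buffer:
  offset=1 (pos 6, char 'a'): match length 0
  offset=2 (pos 5, char 'a'): match length 0
  offset=3 (pos 4, char 'a'): match length 0
  offset=4 (pos 3, char 'a'): match length 0
  offset=5 (pos 2, char 'e'): match length 2
  offset=6 (pos 1, char 'a'): match length 0
  offset=7 (pos 0, char 'e'): match length 3
Longest match has length 3 at offset 7.
next_char = character at position 7 + 3 = 10 -> 'a'

Best match: offset=7, length=3 (matching 'eae' starting at position 0)
LZ77 triple: (7, 3, 'a')


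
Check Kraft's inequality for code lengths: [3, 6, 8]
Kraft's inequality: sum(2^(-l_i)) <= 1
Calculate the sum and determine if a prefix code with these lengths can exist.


Sum = 2^(-3) + 2^(-6) + 2^(-8)
    = 0.125 + 0.015625 + 0.00390625
    = 37/256 = 0.14453125
Since 0.14453125 <= 1, Kraft's inequality IS satisfied.
A prefix code with these lengths CAN exist.

Kraft sum = 0.14453125. Satisfied.


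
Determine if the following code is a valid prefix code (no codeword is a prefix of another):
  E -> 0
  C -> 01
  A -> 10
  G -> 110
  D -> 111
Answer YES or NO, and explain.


Checking each pair (does one codeword prefix another?):
  E='0' vs C='01': prefix -- VIOLATION

NO -- this is NOT a valid prefix code. E (0) is a prefix of C (01).


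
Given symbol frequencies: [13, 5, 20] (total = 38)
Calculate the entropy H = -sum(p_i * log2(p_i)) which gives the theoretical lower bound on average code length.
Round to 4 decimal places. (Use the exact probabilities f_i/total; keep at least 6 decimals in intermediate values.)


Per-symbol terms -p_i * log2(p_i) with p_i = f_i/38:
  p = 13/38 = 0.342105: log2(p) = -1.547488, -p*log2(p) = 0.529404
  p = 5/38 = 0.131579: log2(p) = -2.925999, -p*log2(p) = 0.385000
  p = 20/38 = 0.526316: log2(p) = -0.925999, -p*log2(p) = 0.487368
H = 0.529404 + 0.385000 + 0.487368 = 1.401772

H = 1.4018 bits/symbol


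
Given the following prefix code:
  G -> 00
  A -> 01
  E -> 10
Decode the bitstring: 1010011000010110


Decoding step by step:
Bits 10 -> E
Bits 10 -> E
Bits 01 -> A
Bits 10 -> E
Bits 00 -> G
Bits 01 -> A
Bits 01 -> A
Bits 10 -> E


Decoded message: EEAEGAAE


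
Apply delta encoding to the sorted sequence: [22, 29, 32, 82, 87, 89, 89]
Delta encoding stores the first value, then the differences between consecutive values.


First value: 22
Deltas:
  29 - 22 = 7
  32 - 29 = 3
  82 - 32 = 50
  87 - 82 = 5
  89 - 87 = 2
  89 - 89 = 0


Delta encoded: [22, 7, 3, 50, 5, 2, 0]


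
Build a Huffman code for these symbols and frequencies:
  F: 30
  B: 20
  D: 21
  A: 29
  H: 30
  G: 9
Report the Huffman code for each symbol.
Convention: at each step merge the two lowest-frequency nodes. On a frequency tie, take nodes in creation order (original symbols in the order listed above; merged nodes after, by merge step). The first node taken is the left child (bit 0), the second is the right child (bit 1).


Huffman tree construction:
Step 1: Merge G(9) + B(20) = 29
Step 2: Merge D(21) + A(29) = 50
Step 3: Merge (G+B)(29) + F(30) = 59
Step 4: Merge H(30) + (D+A)(50) = 80
Step 5: Merge ((G+B)+F)(59) + (H+(D+A))(80) = 139
Read each symbol's code off the tree from the root (left child = 0, right child = 1).

Codes:
  F: 01 (length 2)
  B: 001 (length 3)
  D: 110 (length 3)
  A: 111 (length 3)
  H: 10 (length 2)
  G: 000 (length 3)
Average code length: 357/139 = 2.5683 bits/symbol


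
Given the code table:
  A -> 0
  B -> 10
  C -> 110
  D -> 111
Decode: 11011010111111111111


Decoding:
110 -> C
110 -> C
10 -> B
111 -> D
111 -> D
111 -> D
111 -> D


Result: CCBDDDD


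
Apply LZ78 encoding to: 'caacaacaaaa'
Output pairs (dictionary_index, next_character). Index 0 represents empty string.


LZ78 encoding steps:
Dictionary: {0: ''}
Step 1: w='' (idx 0), next='c' -> output (0, 'c'), add 'c' as idx 1
Step 2: w='' (idx 0), next='a' -> output (0, 'a'), add 'a' as idx 2
Step 3: w='a' (idx 2), next='c' -> output (2, 'c'), add 'ac' as idx 3
Step 4: w='a' (idx 2), next='a' -> output (2, 'a'), add 'aa' as idx 4
Step 5: w='c' (idx 1), next='a' -> output (1, 'a'), add 'ca' as idx 5
Step 6: w='aa' (idx 4), next='a' -> output (4, 'a'), add 'aaa' as idx 6


Encoded: [(0, 'c'), (0, 'a'), (2, 'c'), (2, 'a'), (1, 'a'), (4, 'a')]


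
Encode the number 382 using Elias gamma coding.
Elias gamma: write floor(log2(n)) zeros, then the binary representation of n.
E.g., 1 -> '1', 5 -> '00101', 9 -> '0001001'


num_bits = floor(log2(382)) + 1 = 9
leading_zeros = num_bits - 1 = 8
binary(382) = 101111110

Elias gamma(382) = '00000000' + '101111110' = 00000000101111110 (17 bits)


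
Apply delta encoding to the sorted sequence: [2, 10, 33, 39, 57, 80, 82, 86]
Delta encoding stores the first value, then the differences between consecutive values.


First value: 2
Deltas:
  10 - 2 = 8
  33 - 10 = 23
  39 - 33 = 6
  57 - 39 = 18
  80 - 57 = 23
  82 - 80 = 2
  86 - 82 = 4


Delta encoded: [2, 8, 23, 6, 18, 23, 2, 4]


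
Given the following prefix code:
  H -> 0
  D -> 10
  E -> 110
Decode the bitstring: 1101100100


Decoding step by step:
Bits 110 -> E
Bits 110 -> E
Bits 0 -> H
Bits 10 -> D
Bits 0 -> H


Decoded message: EEHDH


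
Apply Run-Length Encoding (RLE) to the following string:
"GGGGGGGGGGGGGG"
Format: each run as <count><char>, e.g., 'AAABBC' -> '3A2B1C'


Scanning runs left to right:
  i=0: run of 'G' x 14 -> '14G'

RLE = 14G


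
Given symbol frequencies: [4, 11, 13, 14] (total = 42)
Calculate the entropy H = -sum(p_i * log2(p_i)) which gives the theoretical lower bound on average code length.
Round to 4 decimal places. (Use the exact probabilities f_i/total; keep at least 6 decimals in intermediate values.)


Per-symbol terms -p_i * log2(p_i) with p_i = f_i/42:
  p = 4/42 = 0.095238: log2(p) = -3.392317, -p*log2(p) = 0.323078
  p = 11/42 = 0.261905: log2(p) = -1.932886, -p*log2(p) = 0.506232
  p = 13/42 = 0.309524: log2(p) = -1.691878, -p*log2(p) = 0.523676
  p = 14/42 = 0.333333: log2(p) = -1.584963, -p*log2(p) = 0.528321
H = 0.323078 + 0.506232 + 0.523676 + 0.528321 = 1.881307

H = 1.8813 bits/symbol


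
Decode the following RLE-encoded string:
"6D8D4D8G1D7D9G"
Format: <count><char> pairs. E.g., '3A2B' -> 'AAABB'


Expanding each <count><char> pair:
  6D -> 'DDDDDD'
  8D -> 'DDDDDDDD'
  4D -> 'DDDD'
  8G -> 'GGGGGGGG'
  1D -> 'D'
  7D -> 'DDDDDDD'
  9G -> 'GGGGGGGGG'

Decoded = DDDDDDDDDDDDDDDDDDGGGGGGGGDDDDDDDDGGGGGGGGG


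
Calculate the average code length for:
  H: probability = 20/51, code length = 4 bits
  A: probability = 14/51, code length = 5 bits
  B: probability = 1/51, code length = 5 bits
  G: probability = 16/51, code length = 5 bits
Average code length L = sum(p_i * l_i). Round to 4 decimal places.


Weighted contributions p_i * l_i:
  H: (20/51) * 4 = 80/51
  A: (14/51) * 5 = 70/51
  B: (1/51) * 5 = 5/51
  G: (16/51) * 5 = 80/51
Sum = (80 + 70 + 5 + 80)/51 = 235/51

L = 235/51 = 4.6078 bits/symbol


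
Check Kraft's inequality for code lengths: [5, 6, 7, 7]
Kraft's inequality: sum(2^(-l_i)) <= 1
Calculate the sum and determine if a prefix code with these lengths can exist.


Sum = 2^(-5) + 2^(-6) + 2^(-7) + 2^(-7)
    = 0.03125 + 0.015625 + 0.0078125 + 0.0078125
    = 8/128 = 0.0625
Since 0.0625 <= 1, Kraft's inequality IS satisfied.
A prefix code with these lengths CAN exist.

Kraft sum = 0.0625. Satisfied.


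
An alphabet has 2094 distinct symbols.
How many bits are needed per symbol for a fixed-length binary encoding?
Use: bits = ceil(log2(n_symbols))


log2(2094) = 11.032
Bracket: 2^11 = 2048 < 2094 <= 2^12 = 4096
So ceil(log2(2094)) = 12

bits = ceil(log2(2094)) = ceil(11.032) = 12 bits


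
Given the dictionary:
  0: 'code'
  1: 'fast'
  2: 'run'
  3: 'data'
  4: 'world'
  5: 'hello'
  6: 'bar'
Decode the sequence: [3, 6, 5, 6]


Look up each index in the dictionary:
  3 -> 'data'
  6 -> 'bar'
  5 -> 'hello'
  6 -> 'bar'

Decoded: "data bar hello bar"


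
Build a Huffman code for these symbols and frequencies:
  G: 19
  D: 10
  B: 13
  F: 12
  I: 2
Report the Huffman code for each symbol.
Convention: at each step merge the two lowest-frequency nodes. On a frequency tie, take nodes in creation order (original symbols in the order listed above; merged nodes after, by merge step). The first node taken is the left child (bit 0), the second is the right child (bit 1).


Huffman tree construction:
Step 1: Merge I(2) + D(10) = 12
Step 2: Merge F(12) + (I+D)(12) = 24
Step 3: Merge B(13) + G(19) = 32
Step 4: Merge (F+(I+D))(24) + (B+G)(32) = 56
Read each symbol's code off the tree from the root (left child = 0, right child = 1).

Codes:
  G: 11 (length 2)
  D: 011 (length 3)
  B: 10 (length 2)
  F: 00 (length 2)
  I: 010 (length 3)
Average code length: 124/56 = 2.2143 bits/symbol


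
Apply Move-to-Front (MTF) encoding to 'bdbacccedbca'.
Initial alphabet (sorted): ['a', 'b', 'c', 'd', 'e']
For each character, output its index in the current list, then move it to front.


MTF encoding:
'b': index 1 in ['a', 'b', 'c', 'd', 'e'] -> ['b', 'a', 'c', 'd', 'e']
'd': index 3 in ['b', 'a', 'c', 'd', 'e'] -> ['d', 'b', 'a', 'c', 'e']
'b': index 1 in ['d', 'b', 'a', 'c', 'e'] -> ['b', 'd', 'a', 'c', 'e']
'a': index 2 in ['b', 'd', 'a', 'c', 'e'] -> ['a', 'b', 'd', 'c', 'e']
'c': index 3 in ['a', 'b', 'd', 'c', 'e'] -> ['c', 'a', 'b', 'd', 'e']
'c': index 0 in ['c', 'a', 'b', 'd', 'e'] -> ['c', 'a', 'b', 'd', 'e']
'c': index 0 in ['c', 'a', 'b', 'd', 'e'] -> ['c', 'a', 'b', 'd', 'e']
'e': index 4 in ['c', 'a', 'b', 'd', 'e'] -> ['e', 'c', 'a', 'b', 'd']
'd': index 4 in ['e', 'c', 'a', 'b', 'd'] -> ['d', 'e', 'c', 'a', 'b']
'b': index 4 in ['d', 'e', 'c', 'a', 'b'] -> ['b', 'd', 'e', 'c', 'a']
'c': index 3 in ['b', 'd', 'e', 'c', 'a'] -> ['c', 'b', 'd', 'e', 'a']
'a': index 4 in ['c', 'b', 'd', 'e', 'a'] -> ['a', 'c', 'b', 'd', 'e']


Output: [1, 3, 1, 2, 3, 0, 0, 4, 4, 4, 3, 4]


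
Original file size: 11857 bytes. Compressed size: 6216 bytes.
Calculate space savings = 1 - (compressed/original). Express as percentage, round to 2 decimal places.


ratio = compressed/original = 6216/11857 = 0.524247
savings = 1 - ratio = 1 - 0.524247 = 0.475753
as a percentage: 0.475753 * 100 = 47.58%

Space savings = 1 - 6216/11857 = 47.58%


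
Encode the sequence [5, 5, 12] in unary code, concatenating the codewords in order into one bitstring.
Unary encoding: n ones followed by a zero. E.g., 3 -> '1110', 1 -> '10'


Encode each number as n ones followed by a terminating 0:
  5 -> 111110 (6 bits)
  5 -> 111110 (6 bits)
  12 -> 1111111111110 (13 bits)
Total length = 6 + 6 + 13 = 25 bits.

Unary([5, 5, 12]) = 1111101111101111111111110 (25 bits)


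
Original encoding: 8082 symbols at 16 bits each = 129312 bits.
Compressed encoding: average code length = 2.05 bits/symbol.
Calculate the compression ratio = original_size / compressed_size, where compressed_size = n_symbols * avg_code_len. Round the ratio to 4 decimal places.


original_size = n_symbols * orig_bits = 8082 * 16 = 129312 bits
compressed_size = n_symbols * avg_code_len = 8082 * 2.05 = 16568.1 bits
ratio = original_size / compressed_size = 129312 / 16568.1 = 7.8049

Compression ratio = 7.8049


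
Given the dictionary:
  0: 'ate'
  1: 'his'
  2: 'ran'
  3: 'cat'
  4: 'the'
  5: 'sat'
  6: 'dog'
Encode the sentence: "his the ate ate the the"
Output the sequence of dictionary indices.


Look up each word in the dictionary:
  'his' -> 1
  'the' -> 4
  'ate' -> 0
  'ate' -> 0
  'the' -> 4
  'the' -> 4

Encoded: [1, 4, 0, 0, 4, 4]


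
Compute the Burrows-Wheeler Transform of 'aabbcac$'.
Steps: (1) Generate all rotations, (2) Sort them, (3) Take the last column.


Rotations (sorted):
  0: $aabbcac -> last char: c
  1: aabbcac$ -> last char: $
  2: abbcac$a -> last char: a
  3: ac$aabbc -> last char: c
  4: bbcac$aa -> last char: a
  5: bcac$aab -> last char: b
  6: c$aabbca -> last char: a
  7: cac$aabb -> last char: b


BWT = c$acabab


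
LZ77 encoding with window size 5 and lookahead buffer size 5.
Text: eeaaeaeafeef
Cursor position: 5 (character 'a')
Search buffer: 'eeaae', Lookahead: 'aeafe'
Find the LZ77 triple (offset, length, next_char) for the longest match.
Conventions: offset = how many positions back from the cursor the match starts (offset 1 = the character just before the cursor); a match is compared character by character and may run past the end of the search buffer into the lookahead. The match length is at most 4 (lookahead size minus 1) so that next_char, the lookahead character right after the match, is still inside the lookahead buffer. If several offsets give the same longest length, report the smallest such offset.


Try each offset into the search buffer:
  offset=1 (pos 4, char 'e'): match length 0
  offset=2 (pos 3, char 'a'): match length 3
  offset=3 (pos 2, char 'a'): match length 1
  offset=4 (pos 1, char 'e'): match length 0
  offset=5 (pos 0, char 'e'): match length 0
Longest match has length 3 at offset 2.
next_char = character at position 5 + 3 = 8 -> 'f'

Best match: offset=2, length=3 (matching 'aea' starting at position 3)
LZ77 triple: (2, 3, 'f')


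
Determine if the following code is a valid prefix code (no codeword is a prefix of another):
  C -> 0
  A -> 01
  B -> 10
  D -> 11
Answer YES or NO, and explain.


Checking each pair (does one codeword prefix another?):
  C='0' vs A='01': prefix -- VIOLATION

NO -- this is NOT a valid prefix code. C (0) is a prefix of A (01).


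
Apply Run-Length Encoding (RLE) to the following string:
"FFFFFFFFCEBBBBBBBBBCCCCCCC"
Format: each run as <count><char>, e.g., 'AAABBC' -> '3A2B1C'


Scanning runs left to right:
  i=0: run of 'F' x 8 -> '8F'
  i=8: run of 'C' x 1 -> '1C'
  i=9: run of 'E' x 1 -> '1E'
  i=10: run of 'B' x 9 -> '9B'
  i=19: run of 'C' x 7 -> '7C'

RLE = 8F1C1E9B7C


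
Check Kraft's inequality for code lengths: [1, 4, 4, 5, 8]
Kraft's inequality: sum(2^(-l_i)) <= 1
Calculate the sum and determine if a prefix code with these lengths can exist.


Sum = 2^(-1) + 2^(-4) + 2^(-4) + 2^(-5) + 2^(-8)
    = 0.5 + 0.0625 + 0.0625 + 0.03125 + 0.00390625
    = 169/256 = 0.66015625
Since 0.66015625 <= 1, Kraft's inequality IS satisfied.
A prefix code with these lengths CAN exist.

Kraft sum = 0.66015625. Satisfied.


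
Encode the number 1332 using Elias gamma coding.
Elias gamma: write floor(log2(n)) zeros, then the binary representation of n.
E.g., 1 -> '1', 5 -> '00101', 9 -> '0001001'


num_bits = floor(log2(1332)) + 1 = 11
leading_zeros = num_bits - 1 = 10
binary(1332) = 10100110100

Elias gamma(1332) = '0000000000' + '10100110100' = 000000000010100110100 (21 bits)


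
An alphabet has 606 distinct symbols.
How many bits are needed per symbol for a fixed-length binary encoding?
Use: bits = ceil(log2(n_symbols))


log2(606) = 9.2432
Bracket: 2^9 = 512 < 606 <= 2^10 = 1024
So ceil(log2(606)) = 10

bits = ceil(log2(606)) = ceil(9.2432) = 10 bits


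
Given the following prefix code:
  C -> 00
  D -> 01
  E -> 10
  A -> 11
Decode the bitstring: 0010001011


Decoding step by step:
Bits 00 -> C
Bits 10 -> E
Bits 00 -> C
Bits 10 -> E
Bits 11 -> A


Decoded message: CECEA


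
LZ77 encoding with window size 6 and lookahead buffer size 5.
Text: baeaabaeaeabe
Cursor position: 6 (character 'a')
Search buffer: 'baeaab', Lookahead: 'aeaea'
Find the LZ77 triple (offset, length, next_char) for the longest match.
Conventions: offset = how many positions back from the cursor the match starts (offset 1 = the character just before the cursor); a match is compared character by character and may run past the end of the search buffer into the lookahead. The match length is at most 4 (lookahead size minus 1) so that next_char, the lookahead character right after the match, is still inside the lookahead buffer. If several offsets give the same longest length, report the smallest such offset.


Try each offset into the search buffer:
  offset=1 (pos 5, char 'b'): match length 0
  offset=2 (pos 4, char 'a'): match length 1
  offset=3 (pos 3, char 'a'): match length 1
  offset=4 (pos 2, char 'e'): match length 0
  offset=5 (pos 1, char 'a'): match length 3
  offset=6 (pos 0, char 'b'): match length 0
Longest match has length 3 at offset 5.
next_char = character at position 6 + 3 = 9 -> 'e'

Best match: offset=5, length=3 (matching 'aea' starting at position 1)
LZ77 triple: (5, 3, 'e')


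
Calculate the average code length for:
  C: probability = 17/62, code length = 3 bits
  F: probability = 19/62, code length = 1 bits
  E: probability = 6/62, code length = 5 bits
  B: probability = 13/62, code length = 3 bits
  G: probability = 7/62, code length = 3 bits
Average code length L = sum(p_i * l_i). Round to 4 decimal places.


Weighted contributions p_i * l_i:
  C: (17/62) * 3 = 51/62
  F: (19/62) * 1 = 19/62
  E: (6/62) * 5 = 30/62
  B: (13/62) * 3 = 39/62
  G: (7/62) * 3 = 21/62
Sum = (51 + 19 + 30 + 39 + 21)/62 = 160/62

L = 160/62 = 2.5806 bits/symbol


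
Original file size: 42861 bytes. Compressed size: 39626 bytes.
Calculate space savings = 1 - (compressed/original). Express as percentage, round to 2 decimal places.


ratio = compressed/original = 39626/42861 = 0.924523
savings = 1 - ratio = 1 - 0.924523 = 0.075477
as a percentage: 0.075477 * 100 = 7.55%

Space savings = 1 - 39626/42861 = 7.55%


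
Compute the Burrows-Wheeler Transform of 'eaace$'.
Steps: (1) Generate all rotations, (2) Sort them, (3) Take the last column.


Rotations (sorted):
  0: $eaace -> last char: e
  1: aace$e -> last char: e
  2: ace$ea -> last char: a
  3: ce$eaa -> last char: a
  4: e$eaac -> last char: c
  5: eaace$ -> last char: $


BWT = eeaac$


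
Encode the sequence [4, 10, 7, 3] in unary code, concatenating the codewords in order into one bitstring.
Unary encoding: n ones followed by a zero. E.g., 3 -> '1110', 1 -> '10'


Encode each number as n ones followed by a terminating 0:
  4 -> 11110 (5 bits)
  10 -> 11111111110 (11 bits)
  7 -> 11111110 (8 bits)
  3 -> 1110 (4 bits)
Total length = 5 + 11 + 8 + 4 = 28 bits.

Unary([4, 10, 7, 3]) = 1111011111111110111111101110 (28 bits)


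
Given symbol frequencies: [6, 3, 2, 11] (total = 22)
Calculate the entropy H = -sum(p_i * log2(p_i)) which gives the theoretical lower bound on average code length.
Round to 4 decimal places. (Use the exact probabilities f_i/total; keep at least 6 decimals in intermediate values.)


Per-symbol terms -p_i * log2(p_i) with p_i = f_i/22:
  p = 6/22 = 0.272727: log2(p) = -1.874469, -p*log2(p) = 0.511219
  p = 3/22 = 0.136364: log2(p) = -2.874469, -p*log2(p) = 0.391973
  p = 2/22 = 0.090909: log2(p) = -3.459432, -p*log2(p) = 0.314494
  p = 11/22 = 0.500000: log2(p) = -1.000000, -p*log2(p) = 0.500000
H = 0.511219 + 0.391973 + 0.314494 + 0.500000 = 1.717686

H = 1.7177 bits/symbol


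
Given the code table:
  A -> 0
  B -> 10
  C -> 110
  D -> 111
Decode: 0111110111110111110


Decoding:
0 -> A
111 -> D
110 -> C
111 -> D
110 -> C
111 -> D
110 -> C


Result: ADCDCDC


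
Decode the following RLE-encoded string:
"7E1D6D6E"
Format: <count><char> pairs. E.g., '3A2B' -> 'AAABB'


Expanding each <count><char> pair:
  7E -> 'EEEEEEE'
  1D -> 'D'
  6D -> 'DDDDDD'
  6E -> 'EEEEEE'

Decoded = EEEEEEEDDDDDDDEEEEEE


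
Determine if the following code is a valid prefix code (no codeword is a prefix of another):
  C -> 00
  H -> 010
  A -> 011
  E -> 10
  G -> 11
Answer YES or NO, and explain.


Checking each pair (does one codeword prefix another?):
  C='00' vs H='010': no prefix
  C='00' vs A='011': no prefix
  C='00' vs E='10': no prefix
  C='00' vs G='11': no prefix
  H='010' vs C='00': no prefix
  H='010' vs A='011': no prefix
  H='010' vs E='10': no prefix
  H='010' vs G='11': no prefix
  A='011' vs C='00': no prefix
  A='011' vs H='010': no prefix
  A='011' vs E='10': no prefix
  A='011' vs G='11': no prefix
  E='10' vs C='00': no prefix
  E='10' vs H='010': no prefix
  E='10' vs A='011': no prefix
  E='10' vs G='11': no prefix
  G='11' vs C='00': no prefix
  G='11' vs H='010': no prefix
  G='11' vs A='011': no prefix
  G='11' vs E='10': no prefix
No violation found over all pairs.

YES -- this is a valid prefix code. No codeword is a prefix of any other codeword.


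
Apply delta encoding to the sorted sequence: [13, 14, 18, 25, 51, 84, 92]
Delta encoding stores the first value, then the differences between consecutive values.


First value: 13
Deltas:
  14 - 13 = 1
  18 - 14 = 4
  25 - 18 = 7
  51 - 25 = 26
  84 - 51 = 33
  92 - 84 = 8


Delta encoded: [13, 1, 4, 7, 26, 33, 8]


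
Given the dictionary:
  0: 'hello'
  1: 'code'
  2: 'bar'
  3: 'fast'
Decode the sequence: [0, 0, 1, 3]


Look up each index in the dictionary:
  0 -> 'hello'
  0 -> 'hello'
  1 -> 'code'
  3 -> 'fast'

Decoded: "hello hello code fast"


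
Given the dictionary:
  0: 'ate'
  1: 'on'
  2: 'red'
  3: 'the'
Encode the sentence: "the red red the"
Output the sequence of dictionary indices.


Look up each word in the dictionary:
  'the' -> 3
  'red' -> 2
  'red' -> 2
  'the' -> 3

Encoded: [3, 2, 2, 3]


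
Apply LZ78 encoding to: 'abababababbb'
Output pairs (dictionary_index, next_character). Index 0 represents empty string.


LZ78 encoding steps:
Dictionary: {0: ''}
Step 1: w='' (idx 0), next='a' -> output (0, 'a'), add 'a' as idx 1
Step 2: w='' (idx 0), next='b' -> output (0, 'b'), add 'b' as idx 2
Step 3: w='a' (idx 1), next='b' -> output (1, 'b'), add 'ab' as idx 3
Step 4: w='ab' (idx 3), next='a' -> output (3, 'a'), add 'aba' as idx 4
Step 5: w='b' (idx 2), next='a' -> output (2, 'a'), add 'ba' as idx 5
Step 6: w='b' (idx 2), next='b' -> output (2, 'b'), add 'bb' as idx 6
Step 7: w='b' (idx 2), end of input -> output (2, '')


Encoded: [(0, 'a'), (0, 'b'), (1, 'b'), (3, 'a'), (2, 'a'), (2, 'b'), (2, '')]


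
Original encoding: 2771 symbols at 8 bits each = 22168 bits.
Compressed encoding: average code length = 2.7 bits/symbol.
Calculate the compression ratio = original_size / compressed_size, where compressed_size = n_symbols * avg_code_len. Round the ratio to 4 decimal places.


original_size = n_symbols * orig_bits = 2771 * 8 = 22168 bits
compressed_size = n_symbols * avg_code_len = 2771 * 2.7 = 7481.7 bits
ratio = original_size / compressed_size = 22168 / 7481.7 = 2.963

Compression ratio = 2.963


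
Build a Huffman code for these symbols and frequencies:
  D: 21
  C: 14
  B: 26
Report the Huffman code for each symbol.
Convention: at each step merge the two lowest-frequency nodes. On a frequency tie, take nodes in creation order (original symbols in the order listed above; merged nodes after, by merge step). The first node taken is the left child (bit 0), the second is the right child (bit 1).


Huffman tree construction:
Step 1: Merge C(14) + D(21) = 35
Step 2: Merge B(26) + (C+D)(35) = 61
Read each symbol's code off the tree from the root (left child = 0, right child = 1).

Codes:
  D: 11 (length 2)
  C: 10 (length 2)
  B: 0 (length 1)
Average code length: 96/61 = 1.5738 bits/symbol


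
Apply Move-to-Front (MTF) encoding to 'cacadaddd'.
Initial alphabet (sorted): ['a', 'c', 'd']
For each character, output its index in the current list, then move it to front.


MTF encoding:
'c': index 1 in ['a', 'c', 'd'] -> ['c', 'a', 'd']
'a': index 1 in ['c', 'a', 'd'] -> ['a', 'c', 'd']
'c': index 1 in ['a', 'c', 'd'] -> ['c', 'a', 'd']
'a': index 1 in ['c', 'a', 'd'] -> ['a', 'c', 'd']
'd': index 2 in ['a', 'c', 'd'] -> ['d', 'a', 'c']
'a': index 1 in ['d', 'a', 'c'] -> ['a', 'd', 'c']
'd': index 1 in ['a', 'd', 'c'] -> ['d', 'a', 'c']
'd': index 0 in ['d', 'a', 'c'] -> ['d', 'a', 'c']
'd': index 0 in ['d', 'a', 'c'] -> ['d', 'a', 'c']


Output: [1, 1, 1, 1, 2, 1, 1, 0, 0]


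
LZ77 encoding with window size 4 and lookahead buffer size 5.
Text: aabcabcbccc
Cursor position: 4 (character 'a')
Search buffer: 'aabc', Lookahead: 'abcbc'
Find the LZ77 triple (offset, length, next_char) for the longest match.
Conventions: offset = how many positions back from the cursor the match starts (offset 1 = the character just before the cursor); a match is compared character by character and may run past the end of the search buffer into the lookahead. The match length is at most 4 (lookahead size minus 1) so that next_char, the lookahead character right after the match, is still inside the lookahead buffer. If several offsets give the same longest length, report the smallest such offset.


Try each offset into the search buffer:
  offset=1 (pos 3, char 'c'): match length 0
  offset=2 (pos 2, char 'b'): match length 0
  offset=3 (pos 1, char 'a'): match length 3
  offset=4 (pos 0, char 'a'): match length 1
Longest match has length 3 at offset 3.
next_char = character at position 4 + 3 = 7 -> 'b'

Best match: offset=3, length=3 (matching 'abc' starting at position 1)
LZ77 triple: (3, 3, 'b')
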